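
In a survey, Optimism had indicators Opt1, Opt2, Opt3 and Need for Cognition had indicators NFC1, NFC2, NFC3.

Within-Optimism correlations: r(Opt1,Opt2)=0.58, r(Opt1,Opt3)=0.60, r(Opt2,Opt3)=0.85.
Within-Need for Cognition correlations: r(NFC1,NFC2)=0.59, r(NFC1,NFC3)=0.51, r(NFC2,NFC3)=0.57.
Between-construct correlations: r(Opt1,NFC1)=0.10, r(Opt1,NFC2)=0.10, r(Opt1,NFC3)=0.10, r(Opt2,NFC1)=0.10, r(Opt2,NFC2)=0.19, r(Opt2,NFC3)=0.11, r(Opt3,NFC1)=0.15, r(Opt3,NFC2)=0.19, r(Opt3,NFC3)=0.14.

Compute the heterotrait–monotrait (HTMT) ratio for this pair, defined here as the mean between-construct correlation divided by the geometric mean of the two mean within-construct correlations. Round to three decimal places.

Mean between = 1.18/9 = 0.1311.
Mean within-Opt = 2.03/3 = 0.6767; mean within-NFC = 1.67/3 = 0.5567.
Geometric mean = √(0.6767 × 0.5567) = 0.6138.
HTMT = 0.1311 / 0.6138 = 0.214.

0.214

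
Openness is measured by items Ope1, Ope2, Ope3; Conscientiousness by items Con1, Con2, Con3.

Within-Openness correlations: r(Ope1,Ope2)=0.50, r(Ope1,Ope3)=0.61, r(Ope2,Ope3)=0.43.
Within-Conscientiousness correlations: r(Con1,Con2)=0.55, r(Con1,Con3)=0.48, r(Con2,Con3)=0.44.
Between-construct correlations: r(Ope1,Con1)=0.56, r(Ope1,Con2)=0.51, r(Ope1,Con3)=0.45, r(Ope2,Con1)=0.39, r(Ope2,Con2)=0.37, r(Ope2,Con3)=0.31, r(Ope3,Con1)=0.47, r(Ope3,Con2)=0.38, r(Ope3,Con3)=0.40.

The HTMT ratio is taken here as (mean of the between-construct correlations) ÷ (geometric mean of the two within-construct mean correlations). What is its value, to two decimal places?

0.85

Mean between = 3.84/9 = 0.4267.
Mean within-Ope = 1.54/3 = 0.5133; mean within-Con = 1.47/3 = 0.4900.
Geometric mean = √(0.5133 × 0.4900) = 0.5015.
HTMT = 0.4267 / 0.5015 = 0.85.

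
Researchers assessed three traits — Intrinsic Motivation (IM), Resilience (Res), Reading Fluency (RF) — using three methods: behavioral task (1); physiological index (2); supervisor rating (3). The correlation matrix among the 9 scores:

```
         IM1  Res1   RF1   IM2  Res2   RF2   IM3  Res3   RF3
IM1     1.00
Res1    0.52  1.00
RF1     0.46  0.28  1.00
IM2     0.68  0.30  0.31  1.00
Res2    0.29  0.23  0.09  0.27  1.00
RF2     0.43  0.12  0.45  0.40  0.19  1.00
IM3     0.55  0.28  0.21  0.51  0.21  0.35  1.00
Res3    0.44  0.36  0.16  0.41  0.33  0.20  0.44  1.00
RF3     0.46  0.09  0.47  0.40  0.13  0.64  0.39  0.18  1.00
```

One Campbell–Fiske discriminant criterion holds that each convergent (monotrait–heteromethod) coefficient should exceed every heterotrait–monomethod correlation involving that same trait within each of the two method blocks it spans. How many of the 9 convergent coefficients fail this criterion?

4

Convergent coefficients and their comparison sets:
IM (methods 1·2): 0.68 vs {0.52, 0.27, 0.46, 0.40} → pass.
IM (methods 1·3): 0.55 vs {0.52, 0.44, 0.46, 0.39} → pass.
IM (methods 2·3): 0.51 vs {0.27, 0.44, 0.40, 0.39} → pass.
Res (methods 1·2): 0.23 vs {0.52, 0.27, 0.28, 0.19} → fail.
Res (methods 1·3): 0.36 vs {0.52, 0.44, 0.28, 0.18} → fail.
Res (methods 2·3): 0.33 vs {0.27, 0.44, 0.19, 0.18} → fail.
RF (methods 1·2): 0.45 vs {0.46, 0.40, 0.28, 0.19} → fail.
RF (methods 1·3): 0.47 vs {0.46, 0.39, 0.28, 0.18} → pass.
RF (methods 2·3): 0.64 vs {0.40, 0.39, 0.19, 0.18} → pass.
4 of 9 fail.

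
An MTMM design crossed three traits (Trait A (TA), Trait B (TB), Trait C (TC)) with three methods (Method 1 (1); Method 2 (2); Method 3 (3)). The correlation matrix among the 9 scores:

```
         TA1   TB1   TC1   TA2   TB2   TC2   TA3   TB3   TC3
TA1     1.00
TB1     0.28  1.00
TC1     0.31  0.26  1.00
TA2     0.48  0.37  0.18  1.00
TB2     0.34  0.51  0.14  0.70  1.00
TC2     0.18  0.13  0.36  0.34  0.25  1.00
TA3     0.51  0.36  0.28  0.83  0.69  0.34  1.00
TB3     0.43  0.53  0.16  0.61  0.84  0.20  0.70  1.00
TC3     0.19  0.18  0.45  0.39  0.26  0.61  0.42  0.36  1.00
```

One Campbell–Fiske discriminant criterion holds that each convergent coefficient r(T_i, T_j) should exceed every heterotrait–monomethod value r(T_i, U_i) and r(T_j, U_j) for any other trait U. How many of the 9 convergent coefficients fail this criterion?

Each convergent coefficient versus the relevant comparison correlations:
TA (methods 1·2): 0.48 vs {0.28, 0.70, 0.31, 0.34} → fail.
TA (methods 1·3): 0.51 vs {0.28, 0.70, 0.31, 0.42} → fail.
TA (methods 2·3): 0.83 vs {0.70, 0.70, 0.34, 0.42} → pass.
TB (methods 1·2): 0.51 vs {0.28, 0.70, 0.26, 0.25} → fail.
TB (methods 1·3): 0.53 vs {0.28, 0.70, 0.26, 0.36} → fail.
TB (methods 2·3): 0.84 vs {0.70, 0.70, 0.25, 0.36} → pass.
TC (methods 1·2): 0.36 vs {0.31, 0.34, 0.26, 0.25} → pass.
TC (methods 1·3): 0.45 vs {0.31, 0.42, 0.26, 0.36} → pass.
TC (methods 2·3): 0.61 vs {0.34, 0.42, 0.25, 0.36} → pass.
4 of 9 fail.

4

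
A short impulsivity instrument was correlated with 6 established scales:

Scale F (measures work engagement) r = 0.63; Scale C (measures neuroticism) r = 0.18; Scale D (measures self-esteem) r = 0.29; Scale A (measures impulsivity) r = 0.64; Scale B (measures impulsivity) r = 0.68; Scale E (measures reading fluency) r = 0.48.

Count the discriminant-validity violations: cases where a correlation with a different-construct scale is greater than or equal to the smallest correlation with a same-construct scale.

0

Convergent (same construct = impulsivity): Scale A, Scale B.
Smallest convergent = 0.64. Discriminant values: 0.63, 0.18, 0.29, 0.48; count ≥ 0.64 → 0.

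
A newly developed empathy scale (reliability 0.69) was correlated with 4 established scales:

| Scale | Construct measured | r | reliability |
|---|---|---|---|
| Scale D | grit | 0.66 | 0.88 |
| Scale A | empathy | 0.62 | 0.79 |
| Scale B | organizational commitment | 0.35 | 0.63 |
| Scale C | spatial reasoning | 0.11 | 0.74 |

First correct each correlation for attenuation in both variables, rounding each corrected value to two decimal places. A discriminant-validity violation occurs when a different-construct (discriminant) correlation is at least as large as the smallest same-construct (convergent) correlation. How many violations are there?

1

Disattenuated r (r / √(r_scale · r_new)):
  Scale D (disc): 0.66 / √(0.88·0.69) = 0.85
  Scale A (conv): 0.62 / √(0.79·0.69) = 0.84
  Scale B (disc): 0.35 / √(0.63·0.69) = 0.53
  Scale C (disc): 0.11 / √(0.74·0.69) = 0.15
Smallest convergent = 0.84. Discriminant values: 0.85, 0.53, 0.15; count ≥ 0.84 → 1.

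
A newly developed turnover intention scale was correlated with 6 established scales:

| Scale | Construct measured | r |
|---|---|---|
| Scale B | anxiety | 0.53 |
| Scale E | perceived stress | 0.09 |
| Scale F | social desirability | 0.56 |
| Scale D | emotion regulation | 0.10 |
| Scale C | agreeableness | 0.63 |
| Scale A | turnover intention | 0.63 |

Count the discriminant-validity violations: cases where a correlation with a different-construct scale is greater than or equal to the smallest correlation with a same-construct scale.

1

Convergent (same construct = turnover intention): Scale A.
Smallest convergent = 0.63. Discriminant values: 0.53, 0.09, 0.56, 0.10, 0.63; count ≥ 0.63 → 1.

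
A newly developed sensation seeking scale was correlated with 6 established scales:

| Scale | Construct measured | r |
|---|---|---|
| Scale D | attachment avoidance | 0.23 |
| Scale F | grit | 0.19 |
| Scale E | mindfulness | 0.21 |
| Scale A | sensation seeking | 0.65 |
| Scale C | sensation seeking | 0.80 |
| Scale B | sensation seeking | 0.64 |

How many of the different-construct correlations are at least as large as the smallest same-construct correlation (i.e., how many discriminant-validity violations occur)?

0

Convergent (same construct = sensation seeking): Scale A, Scale C, Scale B.
Smallest convergent = 0.64. Discriminant values: 0.23, 0.19, 0.21; count ≥ 0.64 → 0.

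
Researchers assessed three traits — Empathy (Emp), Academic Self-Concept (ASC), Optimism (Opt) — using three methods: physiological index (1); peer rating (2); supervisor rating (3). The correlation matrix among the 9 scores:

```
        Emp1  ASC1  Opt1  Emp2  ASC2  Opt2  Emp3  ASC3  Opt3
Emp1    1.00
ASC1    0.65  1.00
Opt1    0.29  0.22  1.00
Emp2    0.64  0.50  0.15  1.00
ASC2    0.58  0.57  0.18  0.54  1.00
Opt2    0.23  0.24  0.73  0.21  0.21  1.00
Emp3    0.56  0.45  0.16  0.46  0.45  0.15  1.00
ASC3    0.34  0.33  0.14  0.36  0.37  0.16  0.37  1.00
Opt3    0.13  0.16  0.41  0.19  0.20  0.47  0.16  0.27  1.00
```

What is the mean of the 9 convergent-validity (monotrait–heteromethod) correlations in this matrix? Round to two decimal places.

0.50

Convergent values: 0.64, 0.56, 0.46, 0.57, 0.33, 0.37, 0.73, 0.41, 0.47; mean = 4.54/9 = 0.50.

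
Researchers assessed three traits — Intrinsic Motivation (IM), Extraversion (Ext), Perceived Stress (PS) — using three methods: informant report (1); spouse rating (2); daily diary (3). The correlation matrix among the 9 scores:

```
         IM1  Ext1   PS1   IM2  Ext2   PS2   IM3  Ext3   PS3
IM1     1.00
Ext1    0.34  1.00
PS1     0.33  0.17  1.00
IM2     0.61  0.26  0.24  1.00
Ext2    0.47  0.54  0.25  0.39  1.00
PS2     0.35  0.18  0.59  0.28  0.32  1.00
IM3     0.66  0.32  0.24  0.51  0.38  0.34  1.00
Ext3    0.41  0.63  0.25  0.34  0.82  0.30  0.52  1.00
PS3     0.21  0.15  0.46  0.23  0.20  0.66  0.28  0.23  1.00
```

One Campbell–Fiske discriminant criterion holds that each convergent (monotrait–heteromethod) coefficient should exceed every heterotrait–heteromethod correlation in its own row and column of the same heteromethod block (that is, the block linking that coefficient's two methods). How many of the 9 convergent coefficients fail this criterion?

Checking each validity diagonal entry against its comparison values:
IM (methods 1·2): 0.61 vs {0.47, 0.26, 0.35, 0.24} → pass.
IM (methods 1·3): 0.66 vs {0.41, 0.32, 0.21, 0.24} → pass.
IM (methods 2·3): 0.51 vs {0.34, 0.38, 0.23, 0.34} → pass.
Ext (methods 1·2): 0.54 vs {0.26, 0.47, 0.18, 0.25} → pass.
Ext (methods 1·3): 0.63 vs {0.32, 0.41, 0.15, 0.25} → pass.
Ext (methods 2·3): 0.82 vs {0.38, 0.34, 0.20, 0.30} → pass.
PS (methods 1·2): 0.59 vs {0.24, 0.35, 0.25, 0.18} → pass.
PS (methods 1·3): 0.46 vs {0.24, 0.21, 0.25, 0.15} → pass.
PS (methods 2·3): 0.66 vs {0.34, 0.23, 0.30, 0.20} → pass.
0 of 9 fail.

0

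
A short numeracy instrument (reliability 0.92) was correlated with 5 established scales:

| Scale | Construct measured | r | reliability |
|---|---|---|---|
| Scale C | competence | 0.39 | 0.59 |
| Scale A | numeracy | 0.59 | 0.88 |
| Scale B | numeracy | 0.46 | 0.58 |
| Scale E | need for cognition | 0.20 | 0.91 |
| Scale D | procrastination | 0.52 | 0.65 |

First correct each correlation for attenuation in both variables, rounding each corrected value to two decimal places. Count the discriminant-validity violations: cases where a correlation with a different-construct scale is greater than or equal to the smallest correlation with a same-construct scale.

1

Disattenuated r (r / √(r_scale · r_new)):
  Scale C (disc): 0.39 / √(0.59·0.92) = 0.53
  Scale A (conv): 0.59 / √(0.88·0.92) = 0.66
  Scale B (conv): 0.46 / √(0.58·0.92) = 0.63
  Scale E (disc): 0.20 / √(0.91·0.92) = 0.22
  Scale D (disc): 0.52 / √(0.65·0.92) = 0.67
Smallest convergent = 0.63. Discriminant values: 0.53, 0.22, 0.67; count ≥ 0.63 → 1.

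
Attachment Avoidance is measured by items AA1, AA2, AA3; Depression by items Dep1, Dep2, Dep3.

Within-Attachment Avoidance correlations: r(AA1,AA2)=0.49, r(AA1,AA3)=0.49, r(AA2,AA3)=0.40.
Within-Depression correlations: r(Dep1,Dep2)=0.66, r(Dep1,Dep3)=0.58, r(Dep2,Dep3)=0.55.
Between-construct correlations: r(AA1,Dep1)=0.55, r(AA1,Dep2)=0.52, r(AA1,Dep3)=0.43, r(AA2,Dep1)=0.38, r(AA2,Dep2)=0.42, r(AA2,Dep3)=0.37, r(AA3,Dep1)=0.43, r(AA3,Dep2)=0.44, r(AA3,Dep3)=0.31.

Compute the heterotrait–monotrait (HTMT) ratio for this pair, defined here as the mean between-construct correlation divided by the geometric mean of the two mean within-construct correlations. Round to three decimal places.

Mean heterotrait r = 3.85/9 = 0.4278.
Mean within-AA = 1.38/3 = 0.4600; mean within-Dep = 1.79/3 = 0.5967.
Geometric mean = √(0.4600 × 0.5967) = 0.5239.
HTMT = 0.4278 / 0.5239 = 0.817.

0.817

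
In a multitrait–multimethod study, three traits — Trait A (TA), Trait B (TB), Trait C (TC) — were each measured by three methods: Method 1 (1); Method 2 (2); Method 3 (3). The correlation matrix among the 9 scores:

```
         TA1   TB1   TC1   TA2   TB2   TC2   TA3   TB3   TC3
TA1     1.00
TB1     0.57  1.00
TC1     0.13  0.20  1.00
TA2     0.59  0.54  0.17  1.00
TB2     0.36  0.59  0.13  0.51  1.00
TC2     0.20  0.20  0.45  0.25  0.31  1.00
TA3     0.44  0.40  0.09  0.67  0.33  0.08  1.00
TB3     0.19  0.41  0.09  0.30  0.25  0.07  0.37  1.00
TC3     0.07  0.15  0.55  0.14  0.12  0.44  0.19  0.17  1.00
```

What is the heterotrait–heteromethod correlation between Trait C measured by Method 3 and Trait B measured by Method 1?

Different traits and methods: r(TC3, TB1) = 0.15.

0.15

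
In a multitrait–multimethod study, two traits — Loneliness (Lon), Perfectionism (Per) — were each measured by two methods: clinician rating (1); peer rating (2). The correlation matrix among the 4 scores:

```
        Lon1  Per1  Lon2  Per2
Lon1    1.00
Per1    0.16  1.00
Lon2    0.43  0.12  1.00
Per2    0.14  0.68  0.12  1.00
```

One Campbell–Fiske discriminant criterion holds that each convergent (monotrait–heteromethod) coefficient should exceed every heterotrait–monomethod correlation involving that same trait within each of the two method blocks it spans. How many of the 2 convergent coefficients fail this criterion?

Convergent coefficients and their comparison sets:
Lon (methods 1·2): 0.43 vs {0.16, 0.12} → pass.
Per (methods 1·2): 0.68 vs {0.16, 0.12} → pass.
0 of 2 fail.

0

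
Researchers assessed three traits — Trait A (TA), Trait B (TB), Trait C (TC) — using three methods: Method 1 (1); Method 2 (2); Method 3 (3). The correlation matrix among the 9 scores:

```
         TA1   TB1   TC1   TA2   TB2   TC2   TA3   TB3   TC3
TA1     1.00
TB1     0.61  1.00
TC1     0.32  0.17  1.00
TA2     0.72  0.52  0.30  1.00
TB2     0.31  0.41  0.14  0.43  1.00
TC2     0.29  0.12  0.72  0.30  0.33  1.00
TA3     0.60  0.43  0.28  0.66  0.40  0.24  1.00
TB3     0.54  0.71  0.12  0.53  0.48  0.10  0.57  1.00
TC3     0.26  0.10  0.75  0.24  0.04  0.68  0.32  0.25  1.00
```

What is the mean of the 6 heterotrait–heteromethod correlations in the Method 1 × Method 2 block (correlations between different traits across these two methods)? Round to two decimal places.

0.28

HTHM values (method 1 × method 2): 0.31, 0.29, 0.52, 0.12, 0.30, 0.14; mean = 1.68/6 = 0.28.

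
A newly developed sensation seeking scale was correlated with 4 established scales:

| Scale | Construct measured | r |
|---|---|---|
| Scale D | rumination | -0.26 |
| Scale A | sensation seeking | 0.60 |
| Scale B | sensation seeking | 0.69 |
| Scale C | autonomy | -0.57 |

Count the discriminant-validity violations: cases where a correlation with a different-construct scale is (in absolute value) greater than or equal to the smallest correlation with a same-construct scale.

Convergent (same construct = sensation seeking): Scale A, Scale B.
Smallest convergent = 0.60. Discriminant |r|: 0.26, 0.57; count ≥ 0.60 → 0.

0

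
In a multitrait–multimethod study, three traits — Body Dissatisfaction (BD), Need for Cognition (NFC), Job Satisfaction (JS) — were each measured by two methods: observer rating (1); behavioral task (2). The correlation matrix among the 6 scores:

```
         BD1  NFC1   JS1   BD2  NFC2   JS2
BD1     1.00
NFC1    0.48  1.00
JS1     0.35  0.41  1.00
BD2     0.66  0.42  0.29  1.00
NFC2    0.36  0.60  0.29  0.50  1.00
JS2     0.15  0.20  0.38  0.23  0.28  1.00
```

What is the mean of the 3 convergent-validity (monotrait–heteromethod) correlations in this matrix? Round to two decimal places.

0.55

Convergent values: 0.66, 0.60, 0.38; mean = 1.64/3 = 0.55.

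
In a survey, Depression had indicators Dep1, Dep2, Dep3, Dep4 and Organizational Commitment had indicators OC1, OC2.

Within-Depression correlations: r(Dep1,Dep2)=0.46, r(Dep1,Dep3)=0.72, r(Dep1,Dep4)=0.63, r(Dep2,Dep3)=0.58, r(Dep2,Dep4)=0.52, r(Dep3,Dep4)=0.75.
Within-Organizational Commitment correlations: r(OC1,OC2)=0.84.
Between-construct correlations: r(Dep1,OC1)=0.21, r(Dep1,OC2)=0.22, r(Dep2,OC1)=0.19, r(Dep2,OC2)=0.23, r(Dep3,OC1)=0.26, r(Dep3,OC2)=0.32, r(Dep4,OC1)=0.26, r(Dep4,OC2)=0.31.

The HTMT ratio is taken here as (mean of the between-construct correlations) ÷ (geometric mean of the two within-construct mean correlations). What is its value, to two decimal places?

Mean heterotrait r = 2.00/8 = 0.2500.
Mean within-Dep = 3.66/6 = 0.6100; mean within-OC = 0.84/1 = 0.8400.
Geometric mean = √(0.6100 × 0.8400) = 0.7158.
HTMT = 0.2500 / 0.7158 = 0.35.

0.35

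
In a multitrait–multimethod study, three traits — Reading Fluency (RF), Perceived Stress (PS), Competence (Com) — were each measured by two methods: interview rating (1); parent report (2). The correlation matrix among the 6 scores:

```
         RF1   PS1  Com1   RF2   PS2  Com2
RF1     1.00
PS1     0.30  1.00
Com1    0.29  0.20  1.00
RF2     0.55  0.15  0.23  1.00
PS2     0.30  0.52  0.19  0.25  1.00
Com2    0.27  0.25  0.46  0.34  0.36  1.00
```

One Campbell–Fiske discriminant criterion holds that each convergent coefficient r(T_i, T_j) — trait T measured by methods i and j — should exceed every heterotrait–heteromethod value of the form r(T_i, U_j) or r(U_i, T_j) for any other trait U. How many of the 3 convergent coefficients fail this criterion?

Each convergent coefficient versus the relevant comparison correlations:
RF (methods 1·2): 0.55 vs {0.30, 0.15, 0.27, 0.23} → pass.
PS (methods 1·2): 0.52 vs {0.15, 0.30, 0.25, 0.19} → pass.
Com (methods 1·2): 0.46 vs {0.23, 0.27, 0.19, 0.25} → pass.
0 of 3 fail.

0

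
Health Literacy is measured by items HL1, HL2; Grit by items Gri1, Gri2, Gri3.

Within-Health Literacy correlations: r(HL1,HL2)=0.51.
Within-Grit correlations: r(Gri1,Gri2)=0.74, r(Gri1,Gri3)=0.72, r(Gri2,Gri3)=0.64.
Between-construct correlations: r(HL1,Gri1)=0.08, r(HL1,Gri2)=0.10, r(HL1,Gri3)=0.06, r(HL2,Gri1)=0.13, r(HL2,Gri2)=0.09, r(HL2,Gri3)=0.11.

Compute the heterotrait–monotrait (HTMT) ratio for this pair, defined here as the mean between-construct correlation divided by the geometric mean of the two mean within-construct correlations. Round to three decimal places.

0.159

Between-construct mean = 0.57/6 = 0.0950.
Mean within-HL = 0.51/1 = 0.5100; mean within-Gri = 2.10/3 = 0.7000.
Geometric mean = √(0.5100 × 0.7000) = 0.5975.
HTMT = 0.0950 / 0.5975 = 0.159.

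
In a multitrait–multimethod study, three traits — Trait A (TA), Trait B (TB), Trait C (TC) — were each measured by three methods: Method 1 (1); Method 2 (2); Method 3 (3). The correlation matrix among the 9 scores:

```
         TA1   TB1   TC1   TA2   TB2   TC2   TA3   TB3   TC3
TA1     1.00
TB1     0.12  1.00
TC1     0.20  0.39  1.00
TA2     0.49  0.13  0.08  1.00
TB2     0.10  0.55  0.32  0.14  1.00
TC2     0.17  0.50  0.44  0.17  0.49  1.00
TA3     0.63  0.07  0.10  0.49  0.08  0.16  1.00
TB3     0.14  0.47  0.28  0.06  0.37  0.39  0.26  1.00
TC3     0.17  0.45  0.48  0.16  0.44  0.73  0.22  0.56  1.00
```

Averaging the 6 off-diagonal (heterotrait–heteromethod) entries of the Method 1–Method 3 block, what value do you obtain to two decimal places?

0.20

HTHM values (method 1 × method 3): 0.14, 0.17, 0.07, 0.45, 0.10, 0.28; mean = 1.21/6 = 0.20.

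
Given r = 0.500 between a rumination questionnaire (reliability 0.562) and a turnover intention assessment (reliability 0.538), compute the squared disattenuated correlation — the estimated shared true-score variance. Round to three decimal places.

0.827

Disattenuated r = 0.500 / √(0.562 × 0.538) = 0.500 / 0.5499 = 0.9093.
Shared true-score variance = 0.9093² = 0.8268 ≈ 0.827.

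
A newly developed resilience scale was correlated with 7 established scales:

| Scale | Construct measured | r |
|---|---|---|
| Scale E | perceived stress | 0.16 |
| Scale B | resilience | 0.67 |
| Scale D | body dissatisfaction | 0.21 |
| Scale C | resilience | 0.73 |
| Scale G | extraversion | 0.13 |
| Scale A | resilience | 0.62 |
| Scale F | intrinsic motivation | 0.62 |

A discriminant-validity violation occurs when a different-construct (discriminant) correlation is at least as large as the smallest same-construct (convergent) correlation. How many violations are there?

1

Convergent (same construct = resilience): Scale B, Scale C, Scale A.
Smallest convergent = 0.62. Discriminant values: 0.16, 0.21, 0.13, 0.62; count ≥ 0.62 → 1.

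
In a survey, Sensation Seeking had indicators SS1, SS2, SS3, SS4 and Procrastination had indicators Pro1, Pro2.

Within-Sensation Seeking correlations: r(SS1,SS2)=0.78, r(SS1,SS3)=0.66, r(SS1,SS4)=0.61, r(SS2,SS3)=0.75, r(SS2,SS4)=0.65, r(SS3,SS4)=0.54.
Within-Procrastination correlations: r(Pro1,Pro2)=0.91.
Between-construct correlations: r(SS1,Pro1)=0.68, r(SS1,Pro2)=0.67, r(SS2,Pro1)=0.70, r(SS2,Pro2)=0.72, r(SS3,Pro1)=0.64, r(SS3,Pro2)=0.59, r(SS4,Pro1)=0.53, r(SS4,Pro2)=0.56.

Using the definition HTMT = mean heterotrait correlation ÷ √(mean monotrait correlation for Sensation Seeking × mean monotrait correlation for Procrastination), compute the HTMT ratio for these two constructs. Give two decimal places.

0.82

Mean between = 5.09/8 = 0.6363.
Mean within-SS = 3.99/6 = 0.6650; mean within-Pro = 0.91/1 = 0.9100.
Geometric mean = √(0.6650 × 0.9100) = 0.7779.
HTMT = 0.6363 / 0.7779 = 0.82.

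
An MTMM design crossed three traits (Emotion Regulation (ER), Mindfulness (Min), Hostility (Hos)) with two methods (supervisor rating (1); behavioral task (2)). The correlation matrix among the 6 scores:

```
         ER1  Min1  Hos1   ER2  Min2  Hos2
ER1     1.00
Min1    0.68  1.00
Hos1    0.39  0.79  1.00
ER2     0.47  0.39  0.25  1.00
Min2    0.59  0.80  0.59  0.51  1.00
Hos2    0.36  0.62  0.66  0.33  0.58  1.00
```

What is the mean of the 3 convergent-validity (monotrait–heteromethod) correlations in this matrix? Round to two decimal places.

0.64

Convergent values: 0.47, 0.80, 0.66; mean = 1.93/3 = 0.64.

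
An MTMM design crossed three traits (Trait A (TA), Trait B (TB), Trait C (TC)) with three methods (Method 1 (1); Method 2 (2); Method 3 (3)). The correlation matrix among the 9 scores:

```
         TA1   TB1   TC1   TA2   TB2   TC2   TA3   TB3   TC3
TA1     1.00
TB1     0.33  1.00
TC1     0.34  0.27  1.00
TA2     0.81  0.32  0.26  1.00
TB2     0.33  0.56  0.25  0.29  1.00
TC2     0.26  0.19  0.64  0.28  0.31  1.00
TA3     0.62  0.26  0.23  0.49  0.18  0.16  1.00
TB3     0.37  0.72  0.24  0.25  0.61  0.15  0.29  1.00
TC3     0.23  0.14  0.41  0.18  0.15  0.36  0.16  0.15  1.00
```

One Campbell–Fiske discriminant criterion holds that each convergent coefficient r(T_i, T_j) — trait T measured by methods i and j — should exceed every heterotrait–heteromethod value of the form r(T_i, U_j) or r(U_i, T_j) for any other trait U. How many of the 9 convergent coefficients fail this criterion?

Checking each validity diagonal entry against its comparison values:
TA (methods 1·2): 0.81 vs {0.33, 0.32, 0.26, 0.26} → pass.
TA (methods 1·3): 0.62 vs {0.37, 0.26, 0.23, 0.23} → pass.
TA (methods 2·3): 0.49 vs {0.25, 0.18, 0.18, 0.16} → pass.
TB (methods 1·2): 0.56 vs {0.32, 0.33, 0.19, 0.25} → pass.
TB (methods 1·3): 0.72 vs {0.26, 0.37, 0.14, 0.24} → pass.
TB (methods 2·3): 0.61 vs {0.18, 0.25, 0.15, 0.15} → pass.
TC (methods 1·2): 0.64 vs {0.26, 0.26, 0.25, 0.19} → pass.
TC (methods 1·3): 0.41 vs {0.23, 0.23, 0.24, 0.14} → pass.
TC (methods 2·3): 0.36 vs {0.16, 0.18, 0.15, 0.15} → pass.
0 of 9 fail.

0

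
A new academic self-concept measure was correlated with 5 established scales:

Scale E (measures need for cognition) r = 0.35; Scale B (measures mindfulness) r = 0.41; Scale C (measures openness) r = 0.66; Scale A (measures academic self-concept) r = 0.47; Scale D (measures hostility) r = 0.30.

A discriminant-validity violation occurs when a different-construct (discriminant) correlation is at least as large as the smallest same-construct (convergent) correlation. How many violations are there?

Convergent (same construct = academic self-concept): Scale A.
Smallest convergent = 0.47. Discriminant values: 0.35, 0.41, 0.66, 0.30; count ≥ 0.47 → 1.

1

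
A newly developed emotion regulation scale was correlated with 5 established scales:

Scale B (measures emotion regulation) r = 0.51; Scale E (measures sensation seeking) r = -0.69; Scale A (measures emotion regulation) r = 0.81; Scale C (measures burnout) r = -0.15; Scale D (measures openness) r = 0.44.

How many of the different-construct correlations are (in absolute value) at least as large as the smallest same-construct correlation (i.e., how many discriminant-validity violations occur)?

1

Convergent (same construct = emotion regulation): Scale B, Scale A.
Smallest convergent = 0.51. Discriminant |r|: 0.69, 0.15, 0.44; count ≥ 0.51 → 1.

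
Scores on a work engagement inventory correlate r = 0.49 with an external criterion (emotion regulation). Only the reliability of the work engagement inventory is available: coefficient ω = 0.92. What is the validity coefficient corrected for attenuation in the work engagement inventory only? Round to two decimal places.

Single correction: r_c = r_obs / √r_xx = 0.49 / √0.92 = 0.49 / 0.9592 ≈ 0.51.

0.51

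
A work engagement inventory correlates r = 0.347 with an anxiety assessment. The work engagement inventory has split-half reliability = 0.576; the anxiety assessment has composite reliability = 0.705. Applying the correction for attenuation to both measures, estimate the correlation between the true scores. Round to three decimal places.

r_true = r_obs / √(r_xx · r_yy) = 0.347 / √(0.576 × 0.705) = 0.347 / √0.406080 = 0.347 / 0.6372 ≈ 0.545.

0.545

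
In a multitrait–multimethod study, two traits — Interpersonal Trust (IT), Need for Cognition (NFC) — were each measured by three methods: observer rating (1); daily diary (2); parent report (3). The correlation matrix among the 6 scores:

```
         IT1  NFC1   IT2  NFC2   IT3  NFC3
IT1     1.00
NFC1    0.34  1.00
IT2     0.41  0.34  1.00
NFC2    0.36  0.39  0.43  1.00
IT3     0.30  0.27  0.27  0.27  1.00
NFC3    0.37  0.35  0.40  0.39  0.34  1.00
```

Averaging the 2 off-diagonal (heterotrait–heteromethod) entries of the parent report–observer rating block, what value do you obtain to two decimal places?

0.32

HTHM values (method 3 × method 1): 0.27, 0.37; mean = 0.64/2 = 0.32.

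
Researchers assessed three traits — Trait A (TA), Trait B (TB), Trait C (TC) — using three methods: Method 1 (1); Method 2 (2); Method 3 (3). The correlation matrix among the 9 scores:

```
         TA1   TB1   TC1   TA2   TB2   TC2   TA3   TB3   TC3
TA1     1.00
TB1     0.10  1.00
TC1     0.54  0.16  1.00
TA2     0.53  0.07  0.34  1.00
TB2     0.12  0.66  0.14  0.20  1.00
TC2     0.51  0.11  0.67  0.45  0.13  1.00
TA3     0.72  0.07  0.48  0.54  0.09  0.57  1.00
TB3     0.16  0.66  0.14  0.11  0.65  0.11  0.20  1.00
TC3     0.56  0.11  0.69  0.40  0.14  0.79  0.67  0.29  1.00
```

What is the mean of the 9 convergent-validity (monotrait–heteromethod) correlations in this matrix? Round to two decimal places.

Convergent values: 0.53, 0.72, 0.54, 0.66, 0.66, 0.65, 0.67, 0.69, 0.79; mean = 5.91/9 = 0.66.

0.66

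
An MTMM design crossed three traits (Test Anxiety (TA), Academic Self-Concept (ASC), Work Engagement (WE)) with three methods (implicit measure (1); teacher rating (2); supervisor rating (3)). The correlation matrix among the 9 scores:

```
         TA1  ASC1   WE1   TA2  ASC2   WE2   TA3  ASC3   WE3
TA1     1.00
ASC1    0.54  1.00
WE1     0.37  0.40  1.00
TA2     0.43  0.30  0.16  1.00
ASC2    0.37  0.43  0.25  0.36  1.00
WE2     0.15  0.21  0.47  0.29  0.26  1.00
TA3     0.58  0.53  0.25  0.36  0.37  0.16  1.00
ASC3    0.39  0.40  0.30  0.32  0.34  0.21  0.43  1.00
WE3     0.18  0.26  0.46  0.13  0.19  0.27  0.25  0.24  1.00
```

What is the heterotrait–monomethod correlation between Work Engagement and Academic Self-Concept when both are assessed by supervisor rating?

Different traits, same method: r(WE3, ASC3) = 0.24.

0.24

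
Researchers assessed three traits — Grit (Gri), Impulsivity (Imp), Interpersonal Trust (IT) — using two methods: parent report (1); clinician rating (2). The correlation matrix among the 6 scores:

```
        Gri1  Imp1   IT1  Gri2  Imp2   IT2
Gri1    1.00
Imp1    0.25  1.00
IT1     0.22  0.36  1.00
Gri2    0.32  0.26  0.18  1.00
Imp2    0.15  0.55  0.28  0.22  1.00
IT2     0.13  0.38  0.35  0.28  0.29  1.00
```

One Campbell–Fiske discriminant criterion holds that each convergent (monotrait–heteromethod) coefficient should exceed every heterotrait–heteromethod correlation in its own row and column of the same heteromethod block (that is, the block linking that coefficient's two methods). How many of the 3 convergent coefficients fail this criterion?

1

Checking each validity diagonal entry against its comparison values:
Gri (methods 1·2): 0.32 vs {0.15, 0.26, 0.13, 0.18} → pass.
Imp (methods 1·2): 0.55 vs {0.26, 0.15, 0.38, 0.28} → pass.
IT (methods 1·2): 0.35 vs {0.18, 0.13, 0.28, 0.38} → fail.
1 of 3 fail.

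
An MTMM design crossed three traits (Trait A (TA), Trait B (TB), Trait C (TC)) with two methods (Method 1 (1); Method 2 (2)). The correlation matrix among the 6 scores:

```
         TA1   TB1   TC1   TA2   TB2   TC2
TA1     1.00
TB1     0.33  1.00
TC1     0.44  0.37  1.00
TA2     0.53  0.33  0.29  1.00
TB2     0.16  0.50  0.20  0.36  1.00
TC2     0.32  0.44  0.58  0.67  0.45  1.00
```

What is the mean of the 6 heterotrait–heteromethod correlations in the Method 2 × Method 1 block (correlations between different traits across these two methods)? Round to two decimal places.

HTHM values (method 2 × method 1): 0.33, 0.29, 0.16, 0.20, 0.32, 0.44; mean = 1.74/6 = 0.29.

0.29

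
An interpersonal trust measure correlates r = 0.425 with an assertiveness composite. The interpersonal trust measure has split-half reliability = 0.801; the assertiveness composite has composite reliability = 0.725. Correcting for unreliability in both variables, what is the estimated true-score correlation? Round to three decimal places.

r_true = r_obs / √(r_xx · r_yy) = 0.425 / √(0.801 × 0.725) = 0.425 / √0.580725 = 0.425 / 0.7621 ≈ 0.558.

0.558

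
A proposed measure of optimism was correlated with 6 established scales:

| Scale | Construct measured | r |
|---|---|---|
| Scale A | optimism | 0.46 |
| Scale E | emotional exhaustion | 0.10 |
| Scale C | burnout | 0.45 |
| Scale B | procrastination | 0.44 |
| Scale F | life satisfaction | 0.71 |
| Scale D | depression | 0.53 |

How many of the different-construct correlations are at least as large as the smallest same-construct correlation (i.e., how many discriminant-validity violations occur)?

Convergent (same construct = optimism): Scale A.
Smallest convergent = 0.46. Discriminant values: 0.10, 0.45, 0.44, 0.71, 0.53; count ≥ 0.46 → 2.

2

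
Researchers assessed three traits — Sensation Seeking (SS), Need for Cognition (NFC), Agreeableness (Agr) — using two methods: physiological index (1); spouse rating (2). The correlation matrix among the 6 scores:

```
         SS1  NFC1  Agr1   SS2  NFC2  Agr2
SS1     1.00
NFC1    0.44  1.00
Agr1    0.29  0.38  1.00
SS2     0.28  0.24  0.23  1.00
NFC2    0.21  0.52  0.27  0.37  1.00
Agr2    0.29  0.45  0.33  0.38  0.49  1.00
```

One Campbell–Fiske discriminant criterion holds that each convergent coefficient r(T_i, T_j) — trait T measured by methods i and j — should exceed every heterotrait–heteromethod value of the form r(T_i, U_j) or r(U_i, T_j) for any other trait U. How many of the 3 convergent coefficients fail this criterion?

Checking each validity diagonal entry against its comparison values:
SS (methods 1·2): 0.28 vs {0.21, 0.24, 0.29, 0.23} → fail.
NFC (methods 1·2): 0.52 vs {0.24, 0.21, 0.45, 0.27} → pass.
Agr (methods 1·2): 0.33 vs {0.23, 0.29, 0.27, 0.45} → fail.
2 of 3 fail.

2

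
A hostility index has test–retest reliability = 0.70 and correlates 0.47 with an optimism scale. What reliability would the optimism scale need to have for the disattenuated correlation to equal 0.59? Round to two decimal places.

r_true = r_obs / √(r_xx · r_yy) ⇒ 0.59 = 0.47 / √(0.70 · r_yy).
√(0.70 · r_yy) = 0.47 / 0.59 = 0.7966; 0.70 · r_yy = 0.6346; r_yy = 0.6346 / 0.70 ≈ 0.91.

0.91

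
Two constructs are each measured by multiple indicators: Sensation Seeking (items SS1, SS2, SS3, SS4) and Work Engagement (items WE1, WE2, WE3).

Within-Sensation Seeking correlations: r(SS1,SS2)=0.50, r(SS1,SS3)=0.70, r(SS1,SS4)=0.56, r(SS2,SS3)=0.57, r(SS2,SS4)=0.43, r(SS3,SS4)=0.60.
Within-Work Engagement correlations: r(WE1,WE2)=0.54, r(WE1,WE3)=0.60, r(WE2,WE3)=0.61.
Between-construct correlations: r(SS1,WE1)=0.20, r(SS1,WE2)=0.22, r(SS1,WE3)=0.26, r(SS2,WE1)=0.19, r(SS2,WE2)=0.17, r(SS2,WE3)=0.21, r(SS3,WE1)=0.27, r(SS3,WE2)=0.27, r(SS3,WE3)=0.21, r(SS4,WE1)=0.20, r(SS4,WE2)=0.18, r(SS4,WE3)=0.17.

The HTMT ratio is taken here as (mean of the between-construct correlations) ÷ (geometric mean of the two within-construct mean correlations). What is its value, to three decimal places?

Mean heterotrait r = 2.55/12 = 0.2125.
Mean within-SS = 3.36/6 = 0.5600; mean within-WE = 1.75/3 = 0.5833.
Geometric mean = √(0.5600 × 0.5833) = 0.5715.
HTMT = 0.2125 / 0.5715 = 0.372.

0.372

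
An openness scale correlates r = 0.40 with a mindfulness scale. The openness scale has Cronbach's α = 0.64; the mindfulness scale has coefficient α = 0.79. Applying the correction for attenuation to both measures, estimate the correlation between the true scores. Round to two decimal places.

0.56

r_true = r_obs / √(r_xx · r_yy) = 0.40 / √(0.64 × 0.79) = 0.40 / √0.5056 = 0.40 / 0.7111 ≈ 0.56.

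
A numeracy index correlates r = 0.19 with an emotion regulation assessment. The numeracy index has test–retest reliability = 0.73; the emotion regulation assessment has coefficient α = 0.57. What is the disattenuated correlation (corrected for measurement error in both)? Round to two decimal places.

r_true = r_obs / √(r_xx · r_yy) = 0.19 / √(0.73 × 0.57) = 0.19 / √0.4161 = 0.19 / 0.6451 ≈ 0.29.

0.29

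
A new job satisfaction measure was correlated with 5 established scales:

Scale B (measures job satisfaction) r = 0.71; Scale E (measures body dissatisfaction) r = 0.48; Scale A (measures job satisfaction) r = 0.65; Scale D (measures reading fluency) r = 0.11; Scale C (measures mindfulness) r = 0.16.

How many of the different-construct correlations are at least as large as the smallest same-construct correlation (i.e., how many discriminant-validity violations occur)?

0

Convergent (same construct = job satisfaction): Scale B, Scale A.
Smallest convergent = 0.65. Discriminant values: 0.48, 0.11, 0.16; count ≥ 0.65 → 0.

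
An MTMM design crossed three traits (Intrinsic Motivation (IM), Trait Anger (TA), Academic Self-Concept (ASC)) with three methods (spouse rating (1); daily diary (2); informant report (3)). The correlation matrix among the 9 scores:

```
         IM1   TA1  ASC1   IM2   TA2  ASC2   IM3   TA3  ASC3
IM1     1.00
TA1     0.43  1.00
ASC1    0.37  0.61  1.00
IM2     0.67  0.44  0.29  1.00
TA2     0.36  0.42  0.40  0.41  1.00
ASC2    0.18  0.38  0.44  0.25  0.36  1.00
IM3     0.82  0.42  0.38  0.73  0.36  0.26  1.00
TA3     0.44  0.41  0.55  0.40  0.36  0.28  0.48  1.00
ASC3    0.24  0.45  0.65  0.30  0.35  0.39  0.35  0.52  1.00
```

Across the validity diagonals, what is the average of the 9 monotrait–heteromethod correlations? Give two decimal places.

0.54

Convergent values: 0.67, 0.82, 0.73, 0.42, 0.41, 0.36, 0.44, 0.65, 0.39; mean = 4.89/9 = 0.54.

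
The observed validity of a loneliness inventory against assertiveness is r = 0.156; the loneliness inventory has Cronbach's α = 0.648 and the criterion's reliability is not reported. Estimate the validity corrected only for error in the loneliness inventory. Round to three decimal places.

Single correction: r_c = r_obs / √r_xx = 0.156 / √0.648 = 0.156 / 0.8050 ≈ 0.194.

0.194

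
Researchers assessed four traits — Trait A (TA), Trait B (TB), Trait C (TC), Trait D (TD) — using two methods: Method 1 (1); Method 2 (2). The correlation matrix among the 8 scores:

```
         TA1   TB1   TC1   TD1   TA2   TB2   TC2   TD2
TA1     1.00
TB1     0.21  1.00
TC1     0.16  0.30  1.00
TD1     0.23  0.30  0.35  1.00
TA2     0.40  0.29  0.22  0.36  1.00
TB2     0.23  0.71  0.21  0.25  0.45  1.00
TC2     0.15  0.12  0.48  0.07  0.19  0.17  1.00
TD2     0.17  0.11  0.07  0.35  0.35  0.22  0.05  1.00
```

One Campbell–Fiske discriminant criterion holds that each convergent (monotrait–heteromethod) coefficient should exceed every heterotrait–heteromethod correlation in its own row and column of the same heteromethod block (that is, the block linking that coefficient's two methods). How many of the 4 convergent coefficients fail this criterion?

Convergent coefficients and their comparison sets:
TA (methods 1·2): 0.40 vs {0.23, 0.29, 0.15, 0.22, 0.17, 0.36} → pass.
TB (methods 1·2): 0.71 vs {0.29, 0.23, 0.12, 0.21, 0.11, 0.25} → pass.
TC (methods 1·2): 0.48 vs {0.22, 0.15, 0.21, 0.12, 0.07, 0.07} → pass.
TD (methods 1·2): 0.35 vs {0.36, 0.17, 0.25, 0.11, 0.07, 0.07} → fail.
1 of 4 fail.

1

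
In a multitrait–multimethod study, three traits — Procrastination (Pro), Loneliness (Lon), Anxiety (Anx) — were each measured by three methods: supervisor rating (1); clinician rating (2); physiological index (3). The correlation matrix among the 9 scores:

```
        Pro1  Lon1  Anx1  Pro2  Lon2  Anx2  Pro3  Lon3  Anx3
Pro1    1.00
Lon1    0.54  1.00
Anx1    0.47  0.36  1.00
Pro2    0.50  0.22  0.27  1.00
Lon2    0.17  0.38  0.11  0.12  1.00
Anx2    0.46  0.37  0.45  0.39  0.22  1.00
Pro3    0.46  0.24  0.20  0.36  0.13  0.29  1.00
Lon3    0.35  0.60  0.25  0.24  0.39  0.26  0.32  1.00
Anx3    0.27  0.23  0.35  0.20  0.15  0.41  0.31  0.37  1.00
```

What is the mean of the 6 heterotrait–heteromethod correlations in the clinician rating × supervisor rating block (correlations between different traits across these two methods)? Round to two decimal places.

0.27

HTHM values (method 2 × method 1): 0.22, 0.27, 0.17, 0.11, 0.46, 0.37; mean = 1.60/6 = 0.27.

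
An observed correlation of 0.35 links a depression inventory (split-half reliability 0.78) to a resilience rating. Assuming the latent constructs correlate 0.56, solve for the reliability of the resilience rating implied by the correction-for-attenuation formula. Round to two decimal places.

0.50

r_true = r_obs / √(r_xx · r_yy) ⇒ 0.56 = 0.35 / √(0.78 · r_yy).
√(0.78 · r_yy) = 0.35 / 0.56 = 0.6250; 0.78 · r_yy = 0.3906; r_yy = 0.3906 / 0.78 ≈ 0.50.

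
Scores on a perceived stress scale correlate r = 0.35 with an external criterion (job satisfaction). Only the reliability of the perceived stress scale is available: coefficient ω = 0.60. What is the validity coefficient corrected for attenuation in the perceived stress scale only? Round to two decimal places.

0.45

Single correction: r_c = r_obs / √r_xx = 0.35 / √0.60 = 0.35 / 0.7746 ≈ 0.45.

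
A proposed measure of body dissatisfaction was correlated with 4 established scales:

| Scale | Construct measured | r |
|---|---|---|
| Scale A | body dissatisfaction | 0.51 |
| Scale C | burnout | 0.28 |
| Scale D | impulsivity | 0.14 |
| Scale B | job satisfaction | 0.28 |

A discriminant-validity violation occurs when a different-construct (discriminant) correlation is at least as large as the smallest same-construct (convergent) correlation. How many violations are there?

Convergent (same construct = body dissatisfaction): Scale A.
Smallest convergent = 0.51. Discriminant values: 0.28, 0.14, 0.28; count ≥ 0.51 → 0.

0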